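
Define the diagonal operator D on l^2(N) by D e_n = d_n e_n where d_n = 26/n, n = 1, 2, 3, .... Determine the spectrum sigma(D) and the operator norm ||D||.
sigma(D) = {26/n : n ≥ 1} ∪ {0}; ||D|| = 26

A bounded diagonal operator on l^2 with diagonal entries d_n has spectrum equal to the closure of {d_n : n ≥ 1}: every d_n is an eigenvalue (with eigenvector e_n), so {d_n} ⊂ sigma(D); the spectrum is closed, so its closure is too; and for lambda not in the closure, (D - lambda I) has bounded inverse (the diagonal entries 1/(d_n - lambda) are bounded). For our sequence d_n = 26/n, n = 1, 2, 3, ...:
  - {d_n} = {26/n : n ≥ 1}; the only limit point is 0
  - closure = {26/n : n ≥ 1} ∪ {0}
For the norm: a diagonal operator has ||D|| = sup_n |d_n|. Here d_n = 26/n is positive and decreasing, so sup_n |d_n| = d_1 = 26. So ||D|| = 26.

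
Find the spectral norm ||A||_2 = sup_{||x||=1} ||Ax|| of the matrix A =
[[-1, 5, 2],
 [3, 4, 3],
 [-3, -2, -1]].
||A||_2 ≈ 7.9953 (= sqrt(largest eigenvalue of A^T A))

||A||_2 = sigma_max(A) = sqrt(lambda_max(A^T A)). Form the symmetric matrix M = A^T A =
[[19, 13, 10],
 [13, 45, 24],
 [10, 24, 14]].
Its characteristic polynomial (trace, sum of principal 2x2 minors, determinant of M give the coefficients) is
  p(λ) = det(λ I - M) = λ^3 - 78λ^2 + 906λ - 400.
No integer candidate from the rational root theorem (±divisors of 400) is a root, so the roots are irrational. The cubic discriminant is Δ = 1764462960 > 0, so there are three distinct real roots. p(0) = -400 and p(1) = 429 have opposite signs, so a root lies in (0, 1); Newton's method refines it to λ ≈ 0.4596. p(13) = 393 and p(14) = -260 have opposite signs, so a root lies in (13, 14); Newton's method refines it to λ ≈ 13.6154. p(63) = -2857 and p(64) = 240 have opposite signs, so a root lies in (63, 64); Newton's method refines it to λ ≈ 63.925. Check (Vieta): the three roots sum to 78, matching tr M = 78.
So the eigenvalues of A^T A are ≈ 0.4596, 13.6154, 63.925 (all ≥ 0, as they must be for A^T A). The largest is λ_max ≈ 63.925, hence ||A||_2 = sqrt(λ_max) ≈ 7.9953.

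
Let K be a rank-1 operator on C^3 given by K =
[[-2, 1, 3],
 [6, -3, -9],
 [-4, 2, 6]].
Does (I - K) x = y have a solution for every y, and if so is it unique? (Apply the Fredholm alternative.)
(I - K) is singular (det(I - K) = 0, i.e. 1 ∈ sigma(K)). (I - K) x = y is solvable iff y ⊥ ker((I - K)^*) = span{(-2, 1, 3)}, i.e. iff -2y_1 + y_2 + 3y_3 = 0. When solvable, the solutions are x = y + c·(1, -3, 2), c arbitrary (ker(I - K) = span{(1, -3, 2)}, dimension 1).

K has rank 1, so it is an outer product K = u v^T: every row of K is a multiple of one row vector. Reading off the entries, u = (1, -3, 2) and v = (-2, 1, 3) (row i of K equals u_i·v^T). A rank-one matrix u v^T satisfies K u = u (v·u) and kills the (2)-dimensional subspace v^⊥, so its characteristic polynomial is lambda^2 (lambda - v·u) with v·u = tr K = 1. Hence the eigenvalues of I - K are 1 (multiplicity 2) and 1 - (1) = 0, so det(I - K) = 0. (Direct check: I - K =
[[3, -1, -3],
 [-6, 4, 9],
 [4, -2, -5]]
has determinant 0.) So 1 is an eigenvalue of K and (I - K) is not invertible. The finite-dimensional Fredholm alternative says: either (I - K) is invertible, or ker(I - K) ≠ {0} and then range(I - K) = ker((I - K)^*)^⊥, with dim ker(I - K) = dim ker((I - K)^*). We are in the second case, so we need both kernels. Kernel of I - K: (I - K) u = u - u (v·u) = u - u = 0, so ker(I - K) = span{u} = span{(1, -3, 2)} (it is exactly 1-dimensional because rank(I - K) = 2). Kernel of the adjoint: K is real, so (I - K)^* = I - K^T = I - v u^T, and (I - v u^T) v = v - v (u·v) = 0; hence ker((I - K)^*) = span{v} = span{(-2, 1, 3)}. Therefore (I - K) x = y is solvable iff <y, v> = 0, i.e. iff -2y_1 + y_2 + 3y_3 = 0. When this holds, K y = u (v·y) = 0, so (I - K) y = y and x = y is a particular solution; the full solution set is the line x = y + c·u = y + c·(1, -3, 2), c ∈ C.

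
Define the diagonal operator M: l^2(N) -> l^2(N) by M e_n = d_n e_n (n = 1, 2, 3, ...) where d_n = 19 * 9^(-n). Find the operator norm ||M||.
||M|| = 19/9 (attained at n = 1)

For M diagonal, ||M|| = sup_n |d_n|. The sequence d_n = 19 * 9^(-n) is positive and strictly decreasing (ratio 9^(-1) < 1), so the supremum is d_1 = 19/9. Hence ||M|| = 19/9.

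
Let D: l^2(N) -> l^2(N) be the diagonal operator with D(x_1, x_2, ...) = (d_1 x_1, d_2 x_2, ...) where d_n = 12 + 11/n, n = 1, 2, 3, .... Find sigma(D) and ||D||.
sigma(D) = {12 + 11/n : n ≥ 1} ∪ {12}; ||D|| = 23

A bounded diagonal operator on l^2 with diagonal entries d_n has spectrum equal to the closure of {d_n : n ≥ 1}: every d_n is an eigenvalue (with eigenvector e_n), so {d_n} ⊂ sigma(D); the spectrum is closed, so its closure is too; and for lambda not in the closure, (D - lambda I) has bounded inverse (the diagonal entries 1/(d_n - lambda) are bounded). For our sequence d_n = 12 + 11/n, n = 1, 2, 3, ...:
  - {d_n} = {12 + 11/n : n ≥ 1}; the only limit point is 12
  - closure = {12 + 11/n : n ≥ 1} ∪ {12}
For the norm: a diagonal operator has ||D|| = sup_n |d_n|. Here d_n = 12 + 11/n is positive and decreasing, so sup_n |d_n| = d_1 = 12 + 11 = 23. So ||D|| = 23.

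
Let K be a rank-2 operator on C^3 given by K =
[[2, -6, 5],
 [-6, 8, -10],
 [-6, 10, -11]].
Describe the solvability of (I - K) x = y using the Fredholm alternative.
(I - K) is invertible (det(I - K) = 2 ≠ 0), so for every y in C^3 the equation (I - K) x = y has a unique solution.

K has rank 2 and factors as K = U V^T = u1 v1^T + u2 v2^T with u1 = (2, -1, -2), v1 = (0, -2, 1), u2 = (1, -3, -3), v2 = (2, -2, 3) (multiplying out reproduces the displayed K). The nonzero eigenvalues of U V^T coincide with those of the 2 x 2 matrix G = V^T U = [[v1·u1, v1·u2], [v2·u1, v2·u2]] = [[0, 3], [0, -1]], and by the Sylvester determinant identity det(I_3 - U V^T) = det(I_2 - V^T U) = det([[1, -3], [0, 2]]) = (1)(2) - (-3)(0) = 2. (Direct check: I - K =
[[-1, 6, -5],
 [6, -7, 10],
 [6, -10, 12]]
has determinant 2.) The finite-dimensional Fredholm alternative says: either (I - K) is invertible, or ker(I - K) ≠ {0} and then range(I - K) = ker((I - K)^*)^⊥, with dim ker(I - K) = dim ker((I - K)^*). Since det(I - K) ≠ 0, 1 is not an eigenvalue of K and ker(I - K) = {0}, so we are in the first case: for every y there is a unique x = (I - K)^(-1) y. (Explicitly, by the Woodbury identity, (I - U V^T)^(-1) = I + U (I_2 - G)^(-1) V^T.)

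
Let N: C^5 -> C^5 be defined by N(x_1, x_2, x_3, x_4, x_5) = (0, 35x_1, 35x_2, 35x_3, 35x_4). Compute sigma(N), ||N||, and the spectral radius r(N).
sigma(N) = {0}; ||N|| = 35; r(N) = 0. (N is nilpotent with N^5 = 0.)

On C^5, N is a strictly lower-triangular matrix with 35 on the subdiagonal and zeros elsewhere, so its characteristic polynomial is lambda^5 and every eigenvalue is 0: sigma(N) = {0}. For the operator norm, N e_i = 35e_{i+1} for i = 1, ..., 4 and N e_5 = 0, so the singular values of N are 35 (with multiplicity 4) and 0; hence ||N|| = 35. The spectral radius r(N) = max|lambda| = 0. Note ||N|| > r(N) — characteristic of non-normal nilpotent operators. Indeed N^5 = 0.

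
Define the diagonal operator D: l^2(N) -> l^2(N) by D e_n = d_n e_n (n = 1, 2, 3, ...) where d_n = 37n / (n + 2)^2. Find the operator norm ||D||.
||D|| = 37/8 (attained at n = 2)

For D diagonal, ||D|| = sup_n |d_n|. Treat f(x) = 37x / (x + 2)^2 for real x > 0. By the quotient rule, f'(x) = 37(2 - x)/(x + 2)^3, which is positive for x < 2 and negative for x > 2. So f has a unique maximum at x = 2, and since 2 is a positive integer, the supremum over n ≥ 1 is attained at n = 2: d_2 = 37·2/(2 + 2)^2 = 37·2/16 = 37/8. Hence ||D|| = 37/8.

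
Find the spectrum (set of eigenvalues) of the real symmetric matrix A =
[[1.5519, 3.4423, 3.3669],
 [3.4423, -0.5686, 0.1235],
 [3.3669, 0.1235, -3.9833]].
sigma(A) ≈ {-6, -2, 5}

A is real symmetric, so its spectrum consists of real eigenvalues. Expanding the characteristic polynomial of the displayed matrix gives
  det(λ I - A) = p(λ) = λ^3 + (3)λ^2 + (-28)λ + (-60).
Solving p(λ) = 0 yields eigenvalues ≈ -6, -2, 5. (A is shown rounded to 4 decimals, so these recover the underlying integer eigenvalues to within that precision.)
Verification: the trace of A = -3 equals the sum of eigenvalues -3, and det(A) ≈ 59.9994 matches the eigenvalue product 60.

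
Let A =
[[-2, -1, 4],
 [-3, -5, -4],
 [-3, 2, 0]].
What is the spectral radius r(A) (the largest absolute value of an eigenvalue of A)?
r(A) ≈ 5.7075

The eigenvalues of A are the roots of its characteristic polynomial. With M = A (coefficients from the trace, the sum of principal 2x2 minors, and det A):
  p(λ) = det(λ I - M) = λ^3 + 7λ^2 + 27λ + 112.
No integer candidate from the rational root theorem (±divisors of 112) is a root, so the roots are irrational. The cubic discriminant is Δ = -154339 < 0, so there is one real root and a complex-conjugate pair. p(-6) = -14 and p(-5) = 27 have opposite signs, so a root lies in (-6, -5); Newton's method refines it to λ ≈ -5.7075. Dividing out (λ - (-5.7075)) leaves approximately λ^2 + 1.2925λ + 19.6232. For λ^2 + 1.2925λ + 19.6232 the discriminant is -76.8223. It is negative, so the remaining roots are the complex-conjugate pair λ ≈ -0.6462 ± 4.3824i. Their product equals the constant term, so |λ|^2 ≈ 19.6232 and |λ| ≈ 4.4298.
Thus the eigenvalues (to 4 decimals) are -5.7075 (modulus 5.7075); -0.6462 ± 4.3824i (modulus 4.4298). The spectral radius is the largest modulus: r(A) ≈ 5.7075. (Cross-check: r(A) ≤ ||A||_2 ≈ 7.1351; equality holds whenever A is normal, though it can also hold for some non-normal A.)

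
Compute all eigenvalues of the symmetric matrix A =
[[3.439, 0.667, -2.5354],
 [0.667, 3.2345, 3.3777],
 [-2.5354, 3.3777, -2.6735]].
sigma(A) ≈ {-5, 4, 5}

A is real symmetric, so its spectrum consists of real eigenvalues. Expanding the characteristic polynomial of the displayed matrix gives
  det(λ I - A) = p(λ) = λ^3 + (-4)λ^2 + (-25)λ + (100).
Solving p(λ) = 0 yields eigenvalues ≈ -5, 4, 5. (A is shown rounded to 4 decimals, so these recover the underlying integer eigenvalues to within that precision.)
Verification: the trace of A = 4 equals the sum of eigenvalues 4, and det(A) ≈ -100.0005 matches the eigenvalue product -100.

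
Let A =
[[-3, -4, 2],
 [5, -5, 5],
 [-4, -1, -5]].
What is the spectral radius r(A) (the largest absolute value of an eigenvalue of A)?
r(A) ≈ 7.7892

The eigenvalues of A are the roots of its characteristic polynomial. With M = A (coefficients from the trace, the sum of principal 2x2 minors, and det A):
  p(λ) = det(λ I - M) = λ^3 + 13λ^2 + 88λ + 160.
No integer candidate from the rational root theorem (±divisors of 160) is a root, so the roots are irrational. The cubic discriminant is Δ = -219712 < 0, so there is one real root and a complex-conjugate pair. p(-3) = -14 and p(-2) = 28 have opposite signs, so a root lies in (-3, -2); Newton's method refines it to λ ≈ -2.6371. Dividing out (λ - (-2.6371)) leaves approximately λ^2 + 10.3629λ + 60.6716. For λ^2 + 10.3629λ + 60.6716 the discriminant is -135.2978. It is negative, so the remaining roots are the complex-conjugate pair λ ≈ -5.1814 ± 5.8159i. Their product equals the constant term, so |λ|^2 ≈ 60.6716 and |λ| ≈ 7.7892.
Thus the eigenvalues (to 4 decimals) are -2.6371 (modulus 2.6371); -5.1814 ± 5.8159i (modulus 7.7892). The spectral radius is the largest modulus: r(A) ≈ 7.7892. (Cross-check: r(A) ≤ ||A||_2 ≈ 10.1454; equality holds whenever A is normal, though it can also hold for some non-normal A.)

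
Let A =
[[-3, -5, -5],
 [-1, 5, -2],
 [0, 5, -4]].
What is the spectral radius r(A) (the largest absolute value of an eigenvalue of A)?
r(A) ≈ 4.8662

The eigenvalues of A are the roots of its characteristic polynomial. With M = A (coefficients from the trace, the sum of principal 2x2 minors, and det A):
  p(λ) = det(λ I - M) = λ^3 + 2λ^2 - 18λ - 75.
No integer candidate from the rational root theorem (±divisors of 75) is a root, so the roots are irrational. The cubic discriminant is Δ = -76251 < 0, so there is one real root and a complex-conjugate pair. p(4) = -51 and p(5) = 10 have opposite signs, so a root lies in (4, 5); Newton's method refines it to λ ≈ 4.8662. Dividing out (λ - (4.8662)) leaves approximately λ^2 + 6.8662λ + 15.4124. For λ^2 + 6.8662λ + 15.4124 the discriminant is -14.5048. It is negative, so the remaining roots are the complex-conjugate pair λ ≈ -3.4331 ± 1.9043i. Their product equals the constant term, so |λ|^2 ≈ 15.4124 and |λ| ≈ 3.9259.
Thus the eigenvalues (to 4 decimals) are 4.8662 (modulus 4.8662); -3.4331 ± 1.9043i (modulus 3.9259). The spectral radius is the largest modulus: r(A) ≈ 4.8662. (Cross-check: r(A) ≤ ||A||_2 ≈ 8.7589; equality holds whenever A is normal, though it can also hold for some non-normal A.)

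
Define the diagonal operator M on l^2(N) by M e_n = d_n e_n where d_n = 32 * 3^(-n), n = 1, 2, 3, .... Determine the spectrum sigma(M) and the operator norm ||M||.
sigma(M) = {32 * 3^(-n) : n ≥ 1} ∪ {0}; ||M|| = 32/3

A bounded diagonal operator on l^2 with diagonal entries d_n has spectrum equal to the closure of {d_n : n ≥ 1}: every d_n is an eigenvalue (with eigenvector e_n), so {d_n} ⊂ sigma(M); the spectrum is closed, so its closure is too; and for lambda not in the closure, (M - lambda I) has bounded inverse (the diagonal entries 1/(d_n - lambda) are bounded). For our sequence d_n = 32 * 3^(-n), n = 1, 2, 3, ...:
  - {d_n} = {32 * 3^(-n) : n ≥ 1}; the only limit point is 0
  - closure = {32 * 3^(-n) : n ≥ 1} ∪ {0}
For the norm: a diagonal operator has ||M|| = sup_n |d_n|. Here d_n = 32 * 3^(-n) is positive and decreasing, so sup_n |d_n| = d_1 = 32/3. So ||M|| = 32/3.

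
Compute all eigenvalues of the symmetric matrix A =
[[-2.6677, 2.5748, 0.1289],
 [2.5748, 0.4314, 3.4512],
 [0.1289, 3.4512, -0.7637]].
sigma(A) ≈ {-5, -2, 4}

A is real symmetric, so its spectrum consists of real eigenvalues. Expanding the characteristic polynomial of the displayed matrix gives
  det(λ I - A) = p(λ) = λ^3 + (3)λ^2 + (-18)λ + (-40).
Solving p(λ) = 0 yields eigenvalues ≈ -5, -2, 4. (A is shown rounded to 4 decimals, so these recover the underlying integer eigenvalues to within that precision.)
Verification: the trace of A = -3 equals the sum of eigenvalues -3, and det(A) ≈ 40.0000 matches the eigenvalue product 40.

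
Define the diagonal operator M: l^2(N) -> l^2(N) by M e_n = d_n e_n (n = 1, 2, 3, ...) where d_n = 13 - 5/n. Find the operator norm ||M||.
||M|| = 13

For a diagonal operator on l^2 with entries d_n, ||M|| = sup_n |d_n|. Here d_1 = 8, d_2 = 21/2, ..., and d_n = 13 - 5/n increases monotonically toward 13. All terms lie in [8, 13), so |d_n| = d_n and the supremum is the limit 13, which is not attained by any individual d_n. Hence ||M|| = 13.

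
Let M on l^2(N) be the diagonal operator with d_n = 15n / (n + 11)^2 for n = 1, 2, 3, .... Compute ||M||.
||M|| = 15/44 (attained at n = 11)

For M diagonal, ||M|| = sup_n |d_n|. Treat f(x) = 15x / (x + 11)^2 for real x > 0. By the quotient rule, f'(x) = 15(11 - x)/(x + 11)^3, which is positive for x < 11 and negative for x > 11. So f has a unique maximum at x = 11, and since 11 is a positive integer, the supremum over n ≥ 1 is attained at n = 11: d_11 = 15·11/(11 + 11)^2 = 15·11/484 = 15/44. Hence ||M|| = 15/44.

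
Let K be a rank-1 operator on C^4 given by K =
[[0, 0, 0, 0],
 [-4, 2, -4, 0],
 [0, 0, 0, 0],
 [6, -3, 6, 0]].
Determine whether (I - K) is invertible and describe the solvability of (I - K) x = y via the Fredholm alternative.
(I - K) is invertible (det(I - K) = -1 ≠ 0), so for every y in C^4 the equation (I - K) x = y has a unique solution.

K has rank 1, so it is an outer product K = u v^T: every row of K is a multiple of one row vector. Reading off the entries, u = (0, 2, 0, -3) and v = (-2, 1, -2, 0) (row i of K equals u_i·v^T). A rank-one matrix u v^T satisfies K u = u (v·u) and kills the (3)-dimensional subspace v^⊥, so its characteristic polynomial is lambda^3 (lambda - v·u) with v·u = tr K = 2. Hence the eigenvalues of I - K are 1 (multiplicity 3) and 1 - (2) = -1, so det(I - K) = -1. (Direct check: I - K =
[[1, 0, 0, 0],
 [4, -1, 4, 0],
 [0, 0, 1, 0],
 [-6, 3, -6, 1]]
has determinant -1.) The finite-dimensional Fredholm alternative says: either (I - K) is invertible, or ker(I - K) ≠ {0} and then range(I - K) = ker((I - K)^*)^⊥, with dim ker(I - K) = dim ker((I - K)^*). Since det(I - K) ≠ 0, 1 is not an eigenvalue of K and ker(I - K) = {0}, so we are in the first case: for every y there is a unique x = (I - K)^(-1) y. Explicitly, by the Sherman–Morrison formula, (I - u v^T)^(-1) = I + u v^T/(1 - v·u), i.e. (I - K)^(-1) = I - K.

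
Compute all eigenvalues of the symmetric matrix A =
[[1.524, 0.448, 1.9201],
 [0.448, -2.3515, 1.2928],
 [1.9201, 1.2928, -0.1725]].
sigma(A) ≈ {-3, -1, 3}

A is real symmetric, so its spectrum consists of real eigenvalues. Expanding the characteristic polynomial of the displayed matrix gives
  det(λ I - A) = p(λ) = λ^3 + (1)λ^2 + (-9)λ + (-9).
Solving p(λ) = 0 yields eigenvalues ≈ -3, -1, 3. (A is shown rounded to 4 decimals, so these recover the underlying integer eigenvalues to within that precision.)
Verification: the trace of A = -1 equals the sum of eigenvalues -1, and det(A) ≈ 8.9993 matches the eigenvalue product 9.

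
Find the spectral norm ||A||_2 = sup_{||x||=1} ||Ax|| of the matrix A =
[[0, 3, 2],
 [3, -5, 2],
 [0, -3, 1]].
||A||_2 ≈ 7.1058 (= sqrt(largest eigenvalue of A^T A))

||A||_2 = sigma_max(A) = sqrt(lambda_max(A^T A)). Form the symmetric matrix M = A^T A =
[[9, -15, 6],
 [-15, 43, -7],
 [6, -7, 9]].
Its characteristic polynomial (trace, sum of principal 2x2 minors, determinant of M give the coefficients) is
  p(λ) = det(λ I - M) = λ^3 - 61λ^2 + 545λ - 729.
No integer candidate from the rational root theorem (±divisors of 729) is a root, so the roots are irrational. The cubic discriminant is Δ = 217730912 > 0, so there are three distinct real roots. p(1) = -244 and p(2) = 125 have opposite signs, so a root lies in (1, 2); Newton's method refines it to λ ≈ 1.6255. p(8) = 239 and p(9) = -36 have opposite signs, so a root lies in (8, 9); Newton's method refines it to λ ≈ 8.8823. p(50) = -979 and p(51) = 1056 have opposite signs, so a root lies in (50, 51); Newton's method refines it to λ ≈ 50.4922. Check (Vieta): the three roots sum to 61, matching tr M = 61.
So the eigenvalues of A^T A are ≈ 1.6255, 8.8823, 50.4922 (all ≥ 0, as they must be for A^T A). The largest is λ_max ≈ 50.4922, hence ||A||_2 = sqrt(λ_max) ≈ 7.1058.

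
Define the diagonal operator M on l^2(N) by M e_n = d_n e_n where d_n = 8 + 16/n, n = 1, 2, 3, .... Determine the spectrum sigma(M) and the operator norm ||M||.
sigma(M) = {8 + 16/n : n ≥ 1} ∪ {8}; ||M|| = 24

A bounded diagonal operator on l^2 with diagonal entries d_n has spectrum equal to the closure of {d_n : n ≥ 1}: every d_n is an eigenvalue (with eigenvector e_n), so {d_n} ⊂ sigma(M); the spectrum is closed, so its closure is too; and for lambda not in the closure, (M - lambda I) has bounded inverse (the diagonal entries 1/(d_n - lambda) are bounded). For our sequence d_n = 8 + 16/n, n = 1, 2, 3, ...:
  - {d_n} = {8 + 16/n : n ≥ 1}; the only limit point is 8
  - closure = {8 + 16/n : n ≥ 1} ∪ {8}
For the norm: a diagonal operator has ||M|| = sup_n |d_n|. Here d_n = 8 + 16/n is positive and decreasing, so sup_n |d_n| = d_1 = 8 + 16 = 24. So ||M|| = 24.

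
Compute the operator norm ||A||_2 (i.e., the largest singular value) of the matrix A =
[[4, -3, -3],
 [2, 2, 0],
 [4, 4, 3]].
||A||_2 ≈ 6.9672 (= sqrt(largest eigenvalue of A^T A))

||A||_2 = sigma_max(A) = sqrt(lambda_max(A^T A)). Form the symmetric matrix M = A^T A =
[[36, 8, 0],
 [8, 29, 21],
 [0, 21, 18]].
Its characteristic polynomial (trace, sum of principal 2x2 minors, determinant of M give the coefficients) is
  p(λ) = det(λ I - M) = λ^3 - 83λ^2 + 1709λ - 1764.
No integer candidate from the rational root theorem (±divisors of 1764) is a root, so the roots are irrational. The cubic discriminant is Δ = 540177173 > 0, so there are three distinct real roots. p(1) = -137 and p(2) = 1330 have opposite signs, so a root lies in (1, 2); Newton's method refines it to λ ≈ 1.089. p(33) = 183 and p(34) = -302 have opposite signs, so a root lies in (33, 34); Newton's method refines it to λ ≈ 33.369. p(48) = -372 and p(49) = 343 have opposite signs, so a root lies in (48, 49); Newton's method refines it to λ ≈ 48.542. Check (Vieta): the three roots sum to 83, matching tr M = 83.
So the eigenvalues of A^T A are ≈ 1.089, 33.369, 48.542 (all ≥ 0, as they must be for A^T A). The largest is λ_max ≈ 48.542, hence ||A||_2 = sqrt(λ_max) ≈ 6.9672.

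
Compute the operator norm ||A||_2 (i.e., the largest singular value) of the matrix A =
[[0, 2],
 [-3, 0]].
||A||_2 = 3 (= sqrt(largest eigenvalue of A^T A))

||A||_2 = sigma_max(A) = sqrt(lambda_max(A^T A)). Form the symmetric matrix M = A^T A =
[[9, 0],
 [0, 4]].
Its characteristic polynomial (trace, determinant of M give the coefficients) is
  p(λ) = det(λ I - M) = λ^2 - 13λ + 36.
For λ^2 - 13λ + 36 the discriminant is 25. It is a perfect square (5^2), so the roots are rational: λ = (13 ± 5)/2 = 9, 4.
So the eigenvalues of A^T A are ≈ 4, 9 (all ≥ 0, as they must be for A^T A). The largest is λ_max = 9, hence ||A||_2 = sqrt(λ_max) = 3.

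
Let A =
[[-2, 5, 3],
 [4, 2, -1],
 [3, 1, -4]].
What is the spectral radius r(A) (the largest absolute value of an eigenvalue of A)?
r(A) ≈ 7.0665

The eigenvalues of A are the roots of its characteristic polynomial. With M = A (coefficients from the trace, the sum of principal 2x2 minors, and det A):
  p(λ) = det(λ I - M) = λ^3 + 4λ^2 - 32λ - 73.
No integer candidate from the rational root theorem (±divisors of 73) is a root, so the roots are irrational. The cubic discriminant is Δ = 190453 > 0, so there are three distinct real roots. p(-8) = -73 and p(-7) = 4 have opposite signs, so a root lies in (-8, -7); Newton's method refines it to λ ≈ -7.0665. p(-3) = 32 and p(-2) = -1 have opposite signs, so a root lies in (-3, -2); Newton's method refines it to λ ≈ -2.0278. p(5) = -8 and p(6) = 95 have opposite signs, so a root lies in (5, 6); Newton's method refines it to λ ≈ 5.0943. Check (Vieta): the three roots sum to -4, matching tr M = -4.
Thus the eigenvalues (to 4 decimals) are -7.0665 (modulus 7.0665); -2.0278 (modulus 2.0278); 5.0943 (modulus 5.0943). The spectral radius is the largest modulus: r(A) ≈ 7.0665. (Cross-check: r(A) ≤ ||A||_2 ≈ 7.1432; equality holds whenever A is normal, though it can also hold for some non-normal A.)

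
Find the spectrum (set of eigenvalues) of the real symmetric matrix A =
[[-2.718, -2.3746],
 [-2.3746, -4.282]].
sigma(A) ≈ {-6, -1}

A is real symmetric, so its spectrum consists of real eigenvalues. Expanding the characteristic polynomial of the displayed matrix gives
  det(λ I - A) = p(λ) = λ^2 + (7)λ + (6).
Solving p(λ) = 0 yields eigenvalues ≈ -6, -1. (A is shown rounded to 4 decimals, so these recover the underlying integer eigenvalues to within that precision.)
Verification: the trace of A = -7 equals the sum of eigenvalues -7, and det(A) ≈ 5.9998 matches the eigenvalue product 6.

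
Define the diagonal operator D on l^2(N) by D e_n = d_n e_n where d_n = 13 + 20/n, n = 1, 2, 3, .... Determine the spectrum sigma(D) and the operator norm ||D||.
sigma(D) = {13 + 20/n : n ≥ 1} ∪ {13}; ||D|| = 33

A bounded diagonal operator on l^2 with diagonal entries d_n has spectrum equal to the closure of {d_n : n ≥ 1}: every d_n is an eigenvalue (with eigenvector e_n), so {d_n} ⊂ sigma(D); the spectrum is closed, so its closure is too; and for lambda not in the closure, (D - lambda I) has bounded inverse (the diagonal entries 1/(d_n - lambda) are bounded). For our sequence d_n = 13 + 20/n, n = 1, 2, 3, ...:
  - {d_n} = {13 + 20/n : n ≥ 1}; the only limit point is 13
  - closure = {13 + 20/n : n ≥ 1} ∪ {13}
For the norm: a diagonal operator has ||D|| = sup_n |d_n|. Here d_n = 13 + 20/n is positive and decreasing, so sup_n |d_n| = d_1 = 13 + 20 = 33. So ||D|| = 33.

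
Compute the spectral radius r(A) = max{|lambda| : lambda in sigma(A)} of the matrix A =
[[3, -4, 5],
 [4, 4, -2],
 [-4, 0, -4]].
r(A) ≈ 5.5347

The eigenvalues of A are the roots of its characteristic polynomial. With M = A (coefficients from the trace, the sum of principal 2x2 minors, and det A):
  p(λ) = det(λ I - M) = λ^3 - 3λ^2 + 20λ + 64.
No integer candidate from the rational root theorem (±divisors of 64) is a root, so the roots are irrational. The cubic discriminant is Δ = -201200 < 0, so there is one real root and a complex-conjugate pair. p(-3) = -50 and p(-2) = 4 have opposite signs, so a root lies in (-3, -2); Newton's method refines it to λ ≈ -2.0893. Dividing out (λ - (-2.0893)) leaves approximately λ^2 - 5.0893λ + 30.6328. For λ^2 - 5.0893λ + 30.6328 the discriminant is -96.6306. It is negative, so the remaining roots are the complex-conjugate pair λ ≈ 2.5446 ± 4.915i. Their product equals the constant term, so |λ|^2 ≈ 30.6328 and |λ| ≈ 5.5347.
Thus the eigenvalues (to 4 decimals) are -2.0893 (modulus 2.0893); 2.5446 ± 4.915i (modulus 5.5347). The spectral radius is the largest modulus: r(A) ≈ 5.5347. (Cross-check: r(A) ≤ ||A||_2 ≈ 8.6805; equality holds whenever A is normal, though it can also hold for some non-normal A.)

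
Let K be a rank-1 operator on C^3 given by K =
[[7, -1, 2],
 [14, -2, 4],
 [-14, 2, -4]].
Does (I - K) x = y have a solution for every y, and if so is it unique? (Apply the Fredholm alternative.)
(I - K) is singular (det(I - K) = 0, i.e. 1 ∈ sigma(K)). (I - K) x = y is solvable iff y ⊥ ker((I - K)^*) = span{(7, -1, 2)}, i.e. iff 7y_1 - y_2 + 2y_3 = 0. When solvable, the solutions are x = y + c·(1, 2, -2), c arbitrary (ker(I - K) = span{(1, 2, -2)}, dimension 1).

K has rank 1, so it is an outer product K = u v^T: every row of K is a multiple of one row vector. Reading off the entries, u = (1, 2, -2) and v = (7, -1, 2) (row i of K equals u_i·v^T). A rank-one matrix u v^T satisfies K u = u (v·u) and kills the (2)-dimensional subspace v^⊥, so its characteristic polynomial is lambda^2 (lambda - v·u) with v·u = tr K = 1. Hence the eigenvalues of I - K are 1 (multiplicity 2) and 1 - (1) = 0, so det(I - K) = 0. (Direct check: I - K =
[[-6, 1, -2],
 [-14, 3, -4],
 [14, -2, 5]]
has determinant 0.) So 1 is an eigenvalue of K and (I - K) is not invertible. The finite-dimensional Fredholm alternative says: either (I - K) is invertible, or ker(I - K) ≠ {0} and then range(I - K) = ker((I - K)^*)^⊥, with dim ker(I - K) = dim ker((I - K)^*). We are in the second case, so we need both kernels. Kernel of I - K: (I - K) u = u - u (v·u) = u - u = 0, so ker(I - K) = span{u} = span{(1, 2, -2)} (it is exactly 1-dimensional because rank(I - K) = 2). Kernel of the adjoint: K is real, so (I - K)^* = I - K^T = I - v u^T, and (I - v u^T) v = v - v (u·v) = 0; hence ker((I - K)^*) = span{v} = span{(7, -1, 2)}. Therefore (I - K) x = y is solvable iff <y, v> = 0, i.e. iff 7y_1 - y_2 + 2y_3 = 0. When this holds, K y = u (v·y) = 0, so (I - K) y = y and x = y is a particular solution; the full solution set is the line x = y + c·u = y + c·(1, 2, -2), c ∈ C.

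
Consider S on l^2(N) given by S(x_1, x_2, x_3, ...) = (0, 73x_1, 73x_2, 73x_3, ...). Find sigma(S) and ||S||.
sigma(S) = closed disk {z in C : |z| ≤ 73}; ||S|| = 73

Note S = 73·U where U is the unit right shift (U x)_k = x_{k-1} (with x_0 := 0); so ||S|| = 73||U|| and sigma(S) = 73·sigma(U). ||S x||^2 = sum_{k≥1} |73x_k|^2 = 5329||x||^2, so ||S|| = 73 and sigma(S) ⊂ {|z| ≤ 73}. For any |lambda| < 73, the equation (S - lambda I) x = 0 forces x_1 = 0, then 73x_k = lambda x_{k+1} ⇒ x = 0, so S has no eigenvalues. But (S - lambda I) is not surjective for |lambda| < 73: solving (S - lambda I) x = e_1 would require x_n proportional to (lambda/73)^(-n), which is not in l^2. So every |lambda| < 73 lies in the residual spectrum. The boundary |lambda| = 73 is in the approximate point spectrum (the spectrum is closed). Hence sigma(S) is the closed disk of radius 73.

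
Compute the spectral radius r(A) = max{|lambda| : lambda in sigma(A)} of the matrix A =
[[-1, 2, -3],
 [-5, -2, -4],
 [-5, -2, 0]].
r(A) ≈ 3.6412

The eigenvalues of A are the roots of its characteristic polynomial. With M = A (coefficients from the trace, the sum of principal 2x2 minors, and det A):
  p(λ) = det(λ I - M) = λ^3 + 3λ^2 - 11λ - 48.
No integer candidate from the rational root theorem (±divisors of 48) is a root, so the roots are irrational. The cubic discriminant is Δ = -22099 < 0, so there is one real root and a complex-conjugate pair. p(3) = -27 and p(4) = 20 have opposite signs, so a root lies in (3, 4); Newton's method refines it to λ ≈ 3.6412. Dividing out (λ - (3.6412)) leaves approximately λ^2 + 6.6412λ + 13.1823. For λ^2 + 6.6412λ + 13.1823 the discriminant is -8.6233. It is negative, so the remaining roots are the complex-conjugate pair λ ≈ -3.3206 ± 1.4683i. Their product equals the constant term, so |λ|^2 ≈ 13.1823 and |λ| ≈ 3.6307.
Thus the eigenvalues (to 4 decimals) are 3.6412 (modulus 3.6412); -3.3206 ± 1.4683i (modulus 3.6307). The spectral radius is the largest modulus: r(A) ≈ 3.6412. (Cross-check: r(A) ≤ ||A||_2 ≈ 8.3237; equality holds whenever A is normal, though it can also hold for some non-normal A.)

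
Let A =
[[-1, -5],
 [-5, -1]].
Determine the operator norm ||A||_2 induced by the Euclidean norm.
||A||_2 = 6 (= sqrt(largest eigenvalue of A^T A))

||A||_2 = sigma_max(A) = sqrt(lambda_max(A^T A)). Form the symmetric matrix M = A^T A =
[[26, 10],
 [10, 26]].
Its characteristic polynomial (trace, determinant of M give the coefficients) is
  p(λ) = det(λ I - M) = λ^2 - 52λ + 576.
For λ^2 - 52λ + 576 the discriminant is 400. It is a perfect square (20^2), so the roots are rational: λ = (52 ± 20)/2 = 36, 16.
So the eigenvalues of A^T A are ≈ 16, 36 (all ≥ 0, as they must be for A^T A). The largest is λ_max = 36, hence ||A||_2 = sqrt(λ_max) = 6.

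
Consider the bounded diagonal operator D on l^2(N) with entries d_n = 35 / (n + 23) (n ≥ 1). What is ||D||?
||D|| = 35/24 (attained at n = 1)

For D diagonal, ||D|| = sup_n |d_n| = sup_n 35/(n + 23). This is positive and strictly decreasing in n, so the supremum is attained at n = 1: d_1 = 35/(1 + 23) = 35/24. Hence ||D|| = 35/24.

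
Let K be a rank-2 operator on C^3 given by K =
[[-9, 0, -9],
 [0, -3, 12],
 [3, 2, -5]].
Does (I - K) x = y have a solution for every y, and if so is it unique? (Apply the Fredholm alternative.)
(I - K) is invertible (det(I - K) = 108 ≠ 0), so for every y in C^3 the equation (I - K) x = y has a unique solution.

K has rank 2 and factors as K = U V^T = u1 v1^T + u2 v2^T with u1 = (-3, 3, -1), v1 = (3, 0, 3), u2 = (0, -3, 2), v2 = (3, 1, -1) (multiplying out reproduces the displayed K). The nonzero eigenvalues of U V^T coincide with those of the 2 x 2 matrix G = V^T U = [[v1·u1, v1·u2], [v2·u1, v2·u2]] = [[-12, 6], [-5, -5]], and by the Sylvester determinant identity det(I_3 - U V^T) = det(I_2 - V^T U) = det([[13, -6], [5, 6]]) = (13)(6) - (-6)(5) = 108. (Direct check: I - K =
[[10, 0, 9],
 [0, 4, -12],
 [-3, -2, 6]]
has determinant 108.) The finite-dimensional Fredholm alternative says: either (I - K) is invertible, or ker(I - K) ≠ {0} and then range(I - K) = ker((I - K)^*)^⊥, with dim ker(I - K) = dim ker((I - K)^*). Since det(I - K) ≠ 0, 1 is not an eigenvalue of K and ker(I - K) = {0}, so we are in the first case: for every y there is a unique x = (I - K)^(-1) y. (Explicitly, by the Woodbury identity, (I - U V^T)^(-1) = I + U (I_2 - G)^(-1) V^T.)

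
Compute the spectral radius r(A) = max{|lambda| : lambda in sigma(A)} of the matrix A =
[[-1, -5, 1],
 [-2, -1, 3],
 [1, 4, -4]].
r(A) ≈ 7.4152

The eigenvalues of A are the roots of its characteristic polynomial. With M = A (coefficients from the trace, the sum of principal 2x2 minors, and det A):
  p(λ) = det(λ I - M) = λ^3 + 6λ^2 - 14λ - 26.
No integer candidate from the rational root theorem (±divisors of 26) is a root, so the roots are irrational. The cubic discriminant is Δ = 61556 > 0, so there are three distinct real roots. p(-8) = -42 and p(-7) = 23 have opposite signs, so a root lies in (-8, -7); Newton's method refines it to λ ≈ -7.4152. p(-2) = 18 and p(-1) = -7 have opposite signs, so a root lies in (-2, -1); Newton's method refines it to λ ≈ -1.2942. p(2) = -22 and p(3) = 13 have opposite signs, so a root lies in (2, 3); Newton's method refines it to λ ≈ 2.7093. Check (Vieta): the three roots sum to -6, matching tr M = -6.
Thus the eigenvalues (to 4 decimals) are -7.4152 (modulus 7.4152); -1.2942 (modulus 1.2942); 2.7093 (modulus 2.7093). The spectral radius is the largest modulus: r(A) ≈ 7.4152. (Cross-check: r(A) ≤ ||A||_2 ≈ 7.9632; equality holds whenever A is normal, though it can also hold for some non-normal A.)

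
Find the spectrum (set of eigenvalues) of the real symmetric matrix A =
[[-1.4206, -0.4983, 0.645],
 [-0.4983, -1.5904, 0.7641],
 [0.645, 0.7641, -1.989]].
sigma(A) ≈ {-3, -1} (-1 with multiplicity 2)

A is real symmetric, so its spectrum consists of real eigenvalues. Expanding the characteristic polynomial of the displayed matrix gives
  det(λ I - A) = p(λ) = λ^3 + (5)λ^2 + (7)λ + (3).
Solving p(λ) = 0 yields eigenvalues ≈ -3, -1, -1. (A is shown rounded to 4 decimals, so these recover the underlying integer eigenvalues to within that precision.)
Verification: the trace of A = -5 equals the sum of eigenvalues -5, and det(A) ≈ -3.0000 matches the eigenvalue product -3.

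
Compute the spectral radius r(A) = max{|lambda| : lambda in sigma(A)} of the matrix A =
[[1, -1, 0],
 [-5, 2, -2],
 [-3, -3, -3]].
r(A) ≈ 4.3236

The eigenvalues of A are the roots of its characteristic polynomial. With M = A (coefficients from the trace, the sum of principal 2x2 minors, and det A):
  p(λ) = det(λ I - M) = λ^3 - 18λ + 3.
No integer candidate from the rational root theorem (±divisors of 3) is a root, so the roots are irrational. The cubic discriminant is Δ = 23085 > 0, so there are three distinct real roots. p(-5) = -32 and p(-4) = 11 have opposite signs, so a root lies in (-5, -4); Newton's method refines it to λ ≈ -4.3236. p(0) = 3 and p(1) = -14 have opposite signs, so a root lies in (0, 1); Newton's method refines it to λ ≈ 0.1669. p(4) = -5 and p(5) = 38 have opposite signs, so a root lies in (4, 5); Newton's method refines it to λ ≈ 4.1567. Check (Vieta): the three roots sum to 0, matching tr M = 0.
Thus the eigenvalues (to 4 decimals) are -4.3236 (modulus 4.3236); 0.1669 (modulus 0.1669); 4.1567 (modulus 4.1567). The spectral radius is the largest modulus: r(A) ≈ 4.3236. (Cross-check: r(A) ≤ ||A||_2 ≈ 6.7804; equality holds whenever A is normal, though it can also hold for some non-normal A.)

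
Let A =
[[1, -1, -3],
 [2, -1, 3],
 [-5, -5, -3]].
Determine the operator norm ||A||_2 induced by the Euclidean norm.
||A||_2 ≈ 8.0606 (= sqrt(largest eigenvalue of A^T A))

||A||_2 = sigma_max(A) = sqrt(lambda_max(A^T A)). Form the symmetric matrix M = A^T A =
[[30, 22, 18],
 [22, 27, 15],
 [18, 15, 27]].
Its characteristic polynomial (trace, sum of principal 2x2 minors, determinant of M give the coefficients) is
  p(λ) = det(λ I - M) = λ^3 - 84λ^2 + 1316λ - 5184.
No integer candidate from the rational root theorem (±divisors of 5184) is a root, so the roots are irrational. The cubic discriminant is Δ = 402663424 > 0, so there are three distinct real roots. p(6) = -96 and p(7) = 255 have opposite signs, so a root lies in (6, 7); Newton's method refines it to λ ≈ 6.2399. p(12) = 240 and p(13) = -75 have opposite signs, so a root lies in (12, 13); Newton's method refines it to λ ≈ 12.7865. p(64) = -2880 and p(65) = 81 have opposite signs, so a root lies in (64, 65); Newton's method refines it to λ ≈ 64.9736. Check (Vieta): the three roots sum to 84, matching tr M = 84.
So the eigenvalues of A^T A are ≈ 6.2399, 12.7865, 64.9736 (all ≥ 0, as they must be for A^T A). The largest is λ_max ≈ 64.9736, hence ||A||_2 = sqrt(λ_max) ≈ 8.0606.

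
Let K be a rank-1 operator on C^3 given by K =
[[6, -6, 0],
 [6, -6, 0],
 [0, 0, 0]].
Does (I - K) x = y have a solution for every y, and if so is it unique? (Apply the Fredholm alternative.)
(I - K) is invertible (det(I - K) = 1 ≠ 0), so for every y in C^3 the equation (I - K) x = y has a unique solution.

K has rank 1, so it is an outer product K = u v^T: every row of K is a multiple of one row vector. Reading off the entries, u = (3, 3, 0) and v = (2, -2, 0) (row i of K equals u_i·v^T). A rank-one matrix u v^T satisfies K u = u (v·u) and kills the (2)-dimensional subspace v^⊥, so its characteristic polynomial is lambda^2 (lambda - v·u) with v·u = tr K = 0. Hence the eigenvalues of I - K are 1 (multiplicity 2) and 1 - (0) = 1, so det(I - K) = 1. (Direct check: I - K =
[[-5, 6, 0],
 [-6, 7, 0],
 [0, 0, 1]]
has determinant 1.) The finite-dimensional Fredholm alternative says: either (I - K) is invertible, or ker(I - K) ≠ {0} and then range(I - K) = ker((I - K)^*)^⊥, with dim ker(I - K) = dim ker((I - K)^*). Since det(I - K) ≠ 0, 1 is not an eigenvalue of K and ker(I - K) = {0}, so we are in the first case: for every y there is a unique x = (I - K)^(-1) y. Explicitly, by the Sherman–Morrison formula, (I - u v^T)^(-1) = I + u v^T/(1 - v·u), i.e. (I - K)^(-1) = I + K.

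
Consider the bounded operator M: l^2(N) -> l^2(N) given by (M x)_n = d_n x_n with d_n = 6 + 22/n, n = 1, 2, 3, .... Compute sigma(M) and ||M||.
sigma(M) = {6 + 22/n : n ≥ 1} ∪ {6}; ||M|| = 28

A bounded diagonal operator on l^2 with diagonal entries d_n has spectrum equal to the closure of {d_n : n ≥ 1}: every d_n is an eigenvalue (with eigenvector e_n), so {d_n} ⊂ sigma(M); the spectrum is closed, so its closure is too; and for lambda not in the closure, (M - lambda I) has bounded inverse (the diagonal entries 1/(d_n - lambda) are bounded). For our sequence d_n = 6 + 22/n, n = 1, 2, 3, ...:
  - {d_n} = {6 + 22/n : n ≥ 1}; the only limit point is 6
  - closure = {6 + 22/n : n ≥ 1} ∪ {6}
For the norm: a diagonal operator has ||M|| = sup_n |d_n|. Here d_n = 6 + 22/n is positive and decreasing, so sup_n |d_n| = d_1 = 6 + 22 = 28. So ||M|| = 28.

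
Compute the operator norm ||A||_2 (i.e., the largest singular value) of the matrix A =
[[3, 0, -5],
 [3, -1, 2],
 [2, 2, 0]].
||A||_2 ≈ 5.9429 (= sqrt(largest eigenvalue of A^T A))

||A||_2 = sigma_max(A) = sqrt(lambda_max(A^T A)). Form the symmetric matrix M = A^T A =
[[22, 1, -9],
 [1, 5, -2],
 [-9, -2, 29]].
Its characteristic polynomial (trace, sum of principal 2x2 minors, determinant of M give the coefficients) is
  p(λ) = det(λ I - M) = λ^3 - 56λ^2 + 807λ - 2704.
No integer candidate from the rational root theorem (±divisors of 2704) is a root, so the roots are irrational. The cubic discriminant is Δ = 42793828 > 0, so there are three distinct real roots. p(4) = -308 and p(5) = 56 have opposite signs, so a root lies in (4, 5); Newton's method refines it to λ ≈ 4.8298. p(15) = 176 and p(16) = -32 have opposite signs, so a root lies in (15, 16); Newton's method refines it to λ ≈ 15.8517. p(35) = -184 and p(36) = 428 have opposite signs, so a root lies in (35, 36); Newton's method refines it to λ ≈ 35.3185. Check (Vieta): the three roots sum to 56, matching tr M = 56.
So the eigenvalues of A^T A are ≈ 4.8298, 15.8517, 35.3185 (all ≥ 0, as they must be for A^T A). The largest is λ_max ≈ 35.3185, hence ||A||_2 = sqrt(λ_max) ≈ 5.9429.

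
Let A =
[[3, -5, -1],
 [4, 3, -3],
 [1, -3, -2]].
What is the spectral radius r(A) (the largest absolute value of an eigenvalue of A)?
r(A) ≈ 4.8665

The eigenvalues of A are the roots of its characteristic polynomial. With M = A (coefficients from the trace, the sum of principal 2x2 minors, and det A):
  p(λ) = det(λ I - M) = λ^3 - 4λ^2 + 9λ + 55.
No integer candidate from the rational root theorem (±divisors of 55) is a root, so the roots are irrational. The cubic discriminant is Δ = -104855 < 0, so there is one real root and a complex-conjugate pair. p(-3) = -35 and p(-2) = 13 have opposite signs, so a root lies in (-3, -2); Newton's method refines it to λ ≈ -2.3224. Dividing out (λ - (-2.3224)) leaves approximately λ^2 - 6.3224λ + 23.6828. For λ^2 - 6.3224λ + 23.6828 the discriminant is -54.759. It is negative, so the remaining roots are the complex-conjugate pair λ ≈ 3.1612 ± 3.7i. Their product equals the constant term, so |λ|^2 ≈ 23.6828 and |λ| ≈ 4.8665.
Thus the eigenvalues (to 4 decimals) are -2.3224 (modulus 2.3224); 3.1612 ± 3.7i (modulus 4.8665). The spectral radius is the largest modulus: r(A) ≈ 4.8665. (Cross-check: r(A) ≤ ||A||_2 ≈ 6.8636; equality holds whenever A is normal, though it can also hold for some non-normal A.)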